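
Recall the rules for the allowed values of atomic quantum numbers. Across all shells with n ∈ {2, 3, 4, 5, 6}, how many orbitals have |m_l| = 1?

Count contributing orbitals for each principal shell:
n=2 → 2; n=3 → 4; n=4 → 6; n=5 → 8; n=6 → 10.
Total orbitals: 2 + 4 + 6 + 8 + 10 = 30.

30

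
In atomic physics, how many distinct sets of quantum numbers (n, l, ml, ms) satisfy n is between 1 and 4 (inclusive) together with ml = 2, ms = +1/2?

3

Count contributing orbitals for each principal shell:
n=3 → 1; n=4 → 2.
Orbitals: 1 + 2 = 3. With ms fixed to +1/2 there is one state per orbital, so 3 states.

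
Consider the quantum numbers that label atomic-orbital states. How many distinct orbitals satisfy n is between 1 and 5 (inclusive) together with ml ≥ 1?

20

Work shell by shell — for each n, count the (l, ml) pairs that satisfy ml ≥ 1:
n=2 → 1; n=3 → 3; n=4 → 6; n=5 → 10.
Total orbitals: 1 + 3 + 6 + 10 = 20.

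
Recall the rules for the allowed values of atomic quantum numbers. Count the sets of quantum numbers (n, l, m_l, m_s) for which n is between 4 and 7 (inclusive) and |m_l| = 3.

40

Count contributing orbitals for each principal shell:
n=4 → 2; n=5 → 4; n=6 → 6; n=7 → 8.
Orbitals: 2 + 4 + 6 + 8 = 20. Including both spin states (m_s = ±1/2) gives 2 × 20 = 40 states.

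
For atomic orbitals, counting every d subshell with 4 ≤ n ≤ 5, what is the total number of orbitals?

10

A d subshell (l = 2) exists for every n ≥ 3, so shells n = 4, 5 each contribute one — 2 subshells.
Since each d subshell has 2·2+1 = 5 orbitals, the total is 2 × 5 = 10.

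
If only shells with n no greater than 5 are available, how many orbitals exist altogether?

Total orbitals = 1² + 2² + 3² + 4² + 5² = 55.

55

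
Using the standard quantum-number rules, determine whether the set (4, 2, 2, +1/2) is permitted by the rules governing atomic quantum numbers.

Allowed

n = 4 is a positive integer. l = 2 satisfies 0 ≤ l ≤ n−1 = 3. ml = 2 lies in the range −l … +l (here −2 … 2). ms = +1/2 is one of ±1/2.
All four constraints are satisfied.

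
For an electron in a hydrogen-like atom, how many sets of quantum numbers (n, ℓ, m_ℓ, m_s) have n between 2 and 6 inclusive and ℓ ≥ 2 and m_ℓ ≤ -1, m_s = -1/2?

Per-shell orbital counts meeting the constraint:
n=3 → 2; n=4 → 5; n=5 → 9; n=6 → 14.
Orbitals: 2 + 5 + 9 + 14 = 30. With m_s fixed to -1/2 there is one state per orbital, so 30 states.

30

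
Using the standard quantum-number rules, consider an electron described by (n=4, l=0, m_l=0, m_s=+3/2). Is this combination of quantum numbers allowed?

No

The spin quantum number for an electron can only be m_s = +1/2 or −1/2; m_s = +3/2 is not one of those.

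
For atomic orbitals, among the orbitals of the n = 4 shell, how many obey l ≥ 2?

Contributions: l=2 → 5; l=3 → 7.
Total orbitals: 5 + 7 = 12.

12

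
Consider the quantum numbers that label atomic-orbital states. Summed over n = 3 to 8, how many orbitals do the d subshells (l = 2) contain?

30

A d subshell (l = 2) exists for every n ≥ 3, so shells n = 3, 4, 5, 6, 7, 8 each contribute one — 6 subshells.
Since each d subshell has 2·2+1 = 5 orbitals, the total is 6 × 5 = 30.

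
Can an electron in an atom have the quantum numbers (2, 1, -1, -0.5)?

n = 2 is a positive integer. l = 1 satisfies 0 ≤ l ≤ n−1 = 1. m_l = -1 lies in the range −l … +l (here −1 … 1). m_s = -1/2 is one of ±1/2.
All four constraints are satisfied.

Allowed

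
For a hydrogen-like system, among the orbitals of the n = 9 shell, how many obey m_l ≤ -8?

Go through l = 0, …, 8 (the values permitted for n = 9).
The (l, m_l) pairs meeting m_l ≤ -8 give: l=8 → 1.
Total orbitals: 1.

1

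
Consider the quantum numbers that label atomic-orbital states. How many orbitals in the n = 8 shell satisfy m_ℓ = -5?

3

Contributions: ℓ=5 → 1; ℓ=6 → 1; ℓ=7 → 1.
Total orbitals: 1 + 1 + 1 = 3.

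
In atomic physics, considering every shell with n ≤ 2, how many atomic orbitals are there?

5

Total orbitals = 1² + 2² = 5.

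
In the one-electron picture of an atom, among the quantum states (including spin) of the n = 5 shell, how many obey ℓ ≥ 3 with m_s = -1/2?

16

The n = 5 shell has ℓ = 0 through 4; check each.
Contributions: ℓ=3 → 7; ℓ=4 → 9.
Orbitals: 7 + 9 = 16. With m_s fixed to a single value there is one state per orbital, giving 16 states.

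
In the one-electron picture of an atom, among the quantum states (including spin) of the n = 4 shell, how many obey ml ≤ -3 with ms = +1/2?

1

The n = 4 shell has l = 0 through 3; check each.
The (l, ml) pairs meeting ml ≤ -3 give: l=3 → 1.
Orbitals: 1. With ms fixed to a single value there is one state per orbital, giving 1 state.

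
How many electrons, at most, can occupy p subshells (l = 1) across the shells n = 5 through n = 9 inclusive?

30

A p subshell (l = 1) exists for every n ≥ 2, so shells n = 5, 6, 7, 8, 9 each contribute one — 5 subshells.
Since each p subshell holds 2(2·1+1) = 6 electrons, the total is 5 × 6 = 30.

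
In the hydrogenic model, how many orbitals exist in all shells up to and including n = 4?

30

Total orbitals = 1² + 2² + 3² + 4² = 30.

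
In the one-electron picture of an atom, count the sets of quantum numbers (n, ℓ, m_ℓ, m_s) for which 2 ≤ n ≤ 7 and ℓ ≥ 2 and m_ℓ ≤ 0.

Count contributing orbitals for each principal shell:
n=3 → 3; n=4 → 7; n=5 → 12; n=6 → 18; n=7 → 25.
Orbitals: 3 + 7 + 12 + 18 + 25 = 65. Including both spin states (m_s = ±1/2) gives 2 × 65 = 130 states.

130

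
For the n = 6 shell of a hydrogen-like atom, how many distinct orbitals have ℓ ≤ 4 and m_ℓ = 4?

With n = 6 the allowed ℓ are 0, 1, …, 5.
Orbitals with ℓ ≤ 4 and m_ℓ = 4, by ℓ: ℓ=4 → 1.
Total orbitals: 1.

1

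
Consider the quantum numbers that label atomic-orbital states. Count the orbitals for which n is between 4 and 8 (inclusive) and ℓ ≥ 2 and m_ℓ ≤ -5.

10

Treat each shell separately and count matching orbitals:
n=6 → 1; n=7 → 3; n=8 → 6.
Total orbitals: 1 + 3 + 6 = 10.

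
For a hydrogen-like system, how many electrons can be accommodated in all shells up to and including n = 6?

182

Total orbitals = 1² + 2² + 3² + 4² + 5² + 6² = 91. Doubling for spin gives 182 electrons.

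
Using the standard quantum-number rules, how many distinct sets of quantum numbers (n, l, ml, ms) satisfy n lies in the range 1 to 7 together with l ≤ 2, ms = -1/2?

50

Count contributing orbitals for each principal shell:
n=1 → 1; n=2 → 4; n=3 → 9; n=4 → 9; n=5 → 9; n=6 → 9; n=7 → 9.
Orbitals: 1 + 4 + 9 + 9 + 9 + 9 + 9 = 50. With ms fixed to -1/2 there is one state per orbital, so 50 states.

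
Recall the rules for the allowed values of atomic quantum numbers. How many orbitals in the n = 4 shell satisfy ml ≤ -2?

3

The n = 4 shell has l = 0 through 3; check each.
The (l, ml) pairs meeting ml ≤ -2 give: l=2 → 1; l=3 → 2.
Total orbitals: 1 + 2 = 3.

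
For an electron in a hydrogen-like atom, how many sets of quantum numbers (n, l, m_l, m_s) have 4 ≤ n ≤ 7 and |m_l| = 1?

Per-shell orbital counts meeting the constraint:
n=4 → 6; n=5 → 8; n=6 → 10; n=7 → 12.
Orbitals: 6 + 8 + 10 + 12 = 36. Including both spin states (m_s = ±1/2) gives 2 × 36 = 72 states.

72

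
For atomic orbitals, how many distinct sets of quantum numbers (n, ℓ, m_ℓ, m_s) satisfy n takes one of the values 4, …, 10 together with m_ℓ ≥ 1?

Treat each shell separately and count matching orbitals:
n=4 → 6; n=5 → 10; n=6 → 15; n=7 → 21; n=8 → 28; n=9 → 36; n=10 → 45.
Orbitals: 6 + 10 + 15 + 21 + 28 + 36 + 45 = 161. Including both spin states (m_s = ±1/2) gives 2 × 161 = 322 states.

322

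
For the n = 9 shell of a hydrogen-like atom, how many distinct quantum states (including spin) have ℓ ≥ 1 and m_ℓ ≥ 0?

88

For n = 9, ℓ ranges over 0 … 8.
Orbitals with ℓ ≥ 1 and m_ℓ ≥ 0, by ℓ: ℓ=1 → 2; ℓ=2 → 3; ℓ=3 → 4; ℓ=4 → 5; ℓ=5 → 6; ℓ=6 → 7; ℓ=7 → 8; ℓ=8 → 9.
Orbitals: 2 + 3 + 4 + 5 + 6 + 7 + 8 + 9 = 44. Each orbital carries two spin states, so 44 × 2 = 88 states.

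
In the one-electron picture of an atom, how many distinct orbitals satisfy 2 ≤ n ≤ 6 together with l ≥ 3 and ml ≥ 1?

For each n in the range, tally the orbitals obeying l ≥ 3 and ml ≥ 1:
n=4 → 3; n=5 → 7; n=6 → 12.
Total orbitals: 3 + 7 + 12 = 22.

22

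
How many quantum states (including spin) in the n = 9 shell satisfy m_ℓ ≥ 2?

The n = 9 shell has ℓ = 0 through 8; check each.
Per ℓ-value: ℓ=2 → 1; ℓ=3 → 2; ℓ=4 → 3; ℓ=5 → 4; ℓ=6 → 5; ℓ=7 → 6; ℓ=8 → 7.
Orbitals: 1 + 2 + 3 + 4 + 5 + 6 + 7 = 28. Each orbital carries two spin states, so 28 × 2 = 56 states.

56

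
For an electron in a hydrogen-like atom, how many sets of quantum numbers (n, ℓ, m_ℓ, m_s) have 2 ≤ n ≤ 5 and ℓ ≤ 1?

32

Per-shell orbital counts meeting the constraint:
n=2 → 4; n=3 → 4; n=4 → 4; n=5 → 4.
Orbitals: 4 + 4 + 4 + 4 = 16. Including both spin states (m_s = ±1/2) gives 2 × 16 = 32 states.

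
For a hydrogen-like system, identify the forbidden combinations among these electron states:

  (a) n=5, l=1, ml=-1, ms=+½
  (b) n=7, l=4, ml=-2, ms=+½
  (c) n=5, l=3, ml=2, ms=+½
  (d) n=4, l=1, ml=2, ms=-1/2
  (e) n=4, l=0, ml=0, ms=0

(d) and (e)

(d) has |ml| = 2 > l = 1, violating −l ≤ ml ≤ l.
(e) has ms = 0, but an electron's spin must be ±1/2.
The remaining sets (a), (b), (c) satisfy all four rules.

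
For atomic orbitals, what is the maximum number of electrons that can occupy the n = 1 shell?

A shell holds 2n² electrons: 2 × 1² = 2 × 1 = 2.

2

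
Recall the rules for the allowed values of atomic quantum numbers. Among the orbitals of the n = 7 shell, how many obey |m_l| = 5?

With n = 7 the allowed l are 0, 1, …, 6.
Contributions: l=5 → 2; l=6 → 2.
Total orbitals: 2 + 2 = 4.

4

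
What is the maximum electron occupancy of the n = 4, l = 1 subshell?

6

A subshell with l = 1 has 2l+1 = 3 orbitals, each holding 2 electrons (spin ±1/2), so 3 × 2 = 6.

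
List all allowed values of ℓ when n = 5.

0, 1, 2, 3, 4

ℓ is an integer with 0 ≤ ℓ ≤ n−1, so for n = 5: ℓ = 0, 1, 2, 3, 4.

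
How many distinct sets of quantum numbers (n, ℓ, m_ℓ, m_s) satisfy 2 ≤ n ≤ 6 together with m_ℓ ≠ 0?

140

Treat each shell separately and count matching orbitals:
n=2 → 2; n=3 → 6; n=4 → 12; n=5 → 20; n=6 → 30.
Orbitals: 2 + 6 + 12 + 20 + 30 = 70. Including both spin states (m_s = ±1/2) gives 2 × 70 = 140 states.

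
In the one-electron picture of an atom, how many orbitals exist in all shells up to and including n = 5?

55

Total orbitals = 1² + 2² + 3² + 4² + 5² = 55.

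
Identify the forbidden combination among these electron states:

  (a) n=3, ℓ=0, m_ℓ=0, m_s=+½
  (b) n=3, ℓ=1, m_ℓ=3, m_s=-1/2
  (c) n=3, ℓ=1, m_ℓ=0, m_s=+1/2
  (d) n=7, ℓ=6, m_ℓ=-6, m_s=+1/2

(b) has |m_ℓ| = 3 > ℓ = 1, violating −ℓ ≤ m_ℓ ≤ ℓ.
The remaining sets (a), (c), (d) satisfy all four rules.

(b)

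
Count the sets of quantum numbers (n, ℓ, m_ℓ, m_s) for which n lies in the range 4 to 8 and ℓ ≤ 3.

Work shell by shell — for each n, count the (ℓ, m_ℓ) pairs that satisfy ℓ ≤ 3:
n=4 → 16; n=5 → 16; n=6 → 16; n=7 → 16; n=8 → 16.
Orbitals: 16 + 16 + 16 + 16 + 16 = 80. Including both spin states (m_s = ±1/2) gives 2 × 80 = 160 states.

160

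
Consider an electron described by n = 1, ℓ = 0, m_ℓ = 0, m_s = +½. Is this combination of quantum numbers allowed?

n = 1 is a positive integer. ℓ = 0 satisfies 0 ≤ ℓ ≤ n−1 = 0. m_ℓ = 0 lies in the range −ℓ … +ℓ (here 0). m_s = +1/2 is one of ±1/2.
All four constraints are satisfied.

Allowed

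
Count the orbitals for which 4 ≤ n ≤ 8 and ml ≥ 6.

4

Go shell by shell, enumerating (l, ml) with ml ≥ 6:
n=7 → 1; n=8 → 3.
Total orbitals: 1 + 3 = 4.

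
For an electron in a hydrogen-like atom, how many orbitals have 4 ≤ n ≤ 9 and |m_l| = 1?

66

Per-shell orbital counts meeting the constraint:
n=4 → 6; n=5 → 8; n=6 → 10; n=7 → 12; n=8 → 14; n=9 → 16.
Total orbitals: 6 + 8 + 10 + 12 + 14 + 16 = 66.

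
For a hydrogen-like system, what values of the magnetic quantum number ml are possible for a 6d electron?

-2, -1, 0, 1, 2

The 6d subshell has l = 2, and ml takes every integer from −l to +l. With l = 2 that gives the 5 values -2, -1, 0, 1, 2.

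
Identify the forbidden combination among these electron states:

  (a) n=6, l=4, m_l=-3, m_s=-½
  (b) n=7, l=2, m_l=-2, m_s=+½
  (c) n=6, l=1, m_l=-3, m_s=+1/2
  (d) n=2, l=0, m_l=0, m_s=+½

(c)

(c) has |m_l| = 3 > l = 1, violating −l ≤ m_l ≤ l.
The remaining sets (a), (b), (d) satisfy all four rules.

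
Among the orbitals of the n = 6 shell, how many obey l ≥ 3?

With n = 6 the allowed l are 0, 1, …, 5.
Per l-value: l=3 → 7; l=4 → 9; l=5 → 11.
Total orbitals: 7 + 9 + 11 = 27.

27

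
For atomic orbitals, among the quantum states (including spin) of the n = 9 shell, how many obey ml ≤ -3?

Contributions: l=3 → 1; l=4 → 2; l=5 → 3; l=6 → 4; l=7 → 5; l=8 → 6.
Orbitals: 1 + 2 + 3 + 4 + 5 + 6 = 21. Each orbital carries two spin states, so 21 × 2 = 42 states.

42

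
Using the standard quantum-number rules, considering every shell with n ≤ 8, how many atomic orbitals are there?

Total orbitals = 1² + 2² + 3² + 4² + 5² + 6² + 7² + 8² = 204.

204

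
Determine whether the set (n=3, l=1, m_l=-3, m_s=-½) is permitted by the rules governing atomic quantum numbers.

No

The magnetic quantum number must satisfy −l ≤ m_l ≤ l. With l = 1, m_l can only be -1, 0, 1, so m_l = -3 is forbidden.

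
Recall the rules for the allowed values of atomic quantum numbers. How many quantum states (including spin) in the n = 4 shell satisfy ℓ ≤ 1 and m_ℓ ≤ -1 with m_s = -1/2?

1

For n = 4, ℓ ranges over 0 … 3.
The (ℓ, m_ℓ) pairs meeting ℓ ≤ 1 and m_ℓ ≤ -1 give: ℓ=1 → 1.
Orbitals: 1. With m_s fixed to a single value there is one state per orbital, giving 1 state.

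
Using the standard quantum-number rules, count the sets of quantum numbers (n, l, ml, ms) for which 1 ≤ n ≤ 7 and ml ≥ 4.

20

Work shell by shell — for each n, count the (l, ml) pairs that satisfy ml ≥ 4:
n=5 → 1; n=6 → 3; n=7 → 6.
Orbitals: 1 + 3 + 6 = 10. Including both spin states (ms = ±1/2) gives 2 × 10 = 20 states.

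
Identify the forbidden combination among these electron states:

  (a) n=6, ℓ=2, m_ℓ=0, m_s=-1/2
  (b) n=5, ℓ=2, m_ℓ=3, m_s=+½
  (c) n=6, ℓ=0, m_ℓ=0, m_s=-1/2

(b)

(b) has |m_ℓ| = 3 > ℓ = 2, violating −ℓ ≤ m_ℓ ≤ ℓ.
The remaining sets (a), (c) satisfy all four rules.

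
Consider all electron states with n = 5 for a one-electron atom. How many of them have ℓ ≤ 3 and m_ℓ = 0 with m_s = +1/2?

With n = 5 the allowed ℓ are 0, 1, …, 4.
The (ℓ, m_ℓ) pairs meeting ℓ ≤ 3 and m_ℓ = 0 give: ℓ=0 → 1; ℓ=1 → 1; ℓ=2 → 1; ℓ=3 → 1.
Orbitals: 1 + 1 + 1 + 1 = 4. With m_s fixed to a single value there is one state per orbital, giving 4 states.

4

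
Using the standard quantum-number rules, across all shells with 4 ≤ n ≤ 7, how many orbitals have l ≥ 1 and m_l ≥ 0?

70

Count contributing orbitals for each principal shell:
n=4 → 9; n=5 → 14; n=6 → 20; n=7 → 27.
Total orbitals: 9 + 14 + 20 + 27 = 70.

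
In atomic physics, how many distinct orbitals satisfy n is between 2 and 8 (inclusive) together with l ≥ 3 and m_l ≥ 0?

Count contributing orbitals for each principal shell:
n=4 → 4; n=5 → 9; n=6 → 15; n=7 → 22; n=8 → 30.
Total orbitals: 4 + 9 + 15 + 22 + 30 = 80.

80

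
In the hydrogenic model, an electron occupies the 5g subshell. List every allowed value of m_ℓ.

The 5g subshell has ℓ = 4, and m_ℓ takes every integer from −ℓ to +ℓ. With ℓ = 4 that gives the 9 values -4, -3, -2, -1, 0, 1, 2, 3, 4.

-4, -3, -2, -1, 0, 1, 2, 3, 4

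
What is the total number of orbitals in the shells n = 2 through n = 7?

Shell n has n² orbitals: 2²=4 + 3²=9 + 4²=16 + 5²=25 + 6²=36 + 7²=49 = 139 orbitals.

139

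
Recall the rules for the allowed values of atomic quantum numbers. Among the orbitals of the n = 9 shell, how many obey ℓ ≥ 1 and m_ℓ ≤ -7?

3

Contributions: ℓ=7 → 1; ℓ=8 → 2.
Total orbitals: 1 + 2 = 3.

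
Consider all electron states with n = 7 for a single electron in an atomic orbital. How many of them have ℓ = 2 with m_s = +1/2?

Orbitals with ℓ = 2, by ℓ: ℓ=2 → 5.
Orbitals: 5. With m_s fixed to a single value there is one state per orbital, giving 5 states.

5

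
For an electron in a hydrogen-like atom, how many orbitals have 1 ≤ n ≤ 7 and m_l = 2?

15

Work shell by shell — for each n, count the (l, m_l) pairs that satisfy m_l = 2:
n=3 → 1; n=4 → 2; n=5 → 3; n=6 → 4; n=7 → 5.
Total orbitals: 1 + 2 + 3 + 4 + 5 = 15.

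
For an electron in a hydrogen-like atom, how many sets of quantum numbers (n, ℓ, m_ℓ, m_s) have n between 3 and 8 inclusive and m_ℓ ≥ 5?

Go shell by shell, enumerating (ℓ, m_ℓ) with m_ℓ ≥ 5:
n=6 → 1; n=7 → 3; n=8 → 6.
Orbitals: 1 + 3 + 6 = 10. Including both spin states (m_s = ±1/2) gives 2 × 10 = 20 states.

20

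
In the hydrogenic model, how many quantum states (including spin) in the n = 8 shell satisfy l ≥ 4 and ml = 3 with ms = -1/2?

4

Go through l = 0, …, 7 (the values permitted for n = 8).
Contributions: l=4 → 1; l=5 → 1; l=6 → 1; l=7 → 1.
Orbitals: 1 + 1 + 1 + 1 = 4. With ms fixed to a single value there is one state per orbital, giving 4 states.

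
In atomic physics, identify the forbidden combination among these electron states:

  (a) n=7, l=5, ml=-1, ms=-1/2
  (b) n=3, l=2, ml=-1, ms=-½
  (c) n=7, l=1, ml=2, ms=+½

(c) has |ml| = 2 > l = 1, violating −l ≤ ml ≤ l.
The remaining sets (a), (b) satisfy all four rules.

(c)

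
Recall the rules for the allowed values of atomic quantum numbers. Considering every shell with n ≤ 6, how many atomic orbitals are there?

Total orbitals = 1² + 2² + 3² + 4² + 5² + 6² = 91.

91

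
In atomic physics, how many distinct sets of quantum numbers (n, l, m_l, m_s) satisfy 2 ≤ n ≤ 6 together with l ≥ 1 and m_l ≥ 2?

Treat each shell separately and count matching orbitals:
n=3 → 1; n=4 → 3; n=5 → 6; n=6 → 10.
Orbitals: 1 + 3 + 6 + 10 = 20. Including both spin states (m_s = ±1/2) gives 2 × 20 = 40 states.

40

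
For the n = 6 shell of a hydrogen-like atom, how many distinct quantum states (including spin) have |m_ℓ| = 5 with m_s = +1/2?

2

With n = 6 the allowed ℓ are 0, 1, …, 5.
The (ℓ, m_ℓ) pairs meeting |m_ℓ| = 5 give: ℓ=5 → 2.
Orbitals: 2. With m_s fixed to a single value there is one state per orbital, giving 2 states.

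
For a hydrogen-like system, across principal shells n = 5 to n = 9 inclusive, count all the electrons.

510

Shell n has n² orbitals: 5²=25 + 6²=36 + 7²=49 + 8²=64 + 9²=81 = 255 orbitals.
Two spin states per orbital: 2 × 255 = 510 electrons.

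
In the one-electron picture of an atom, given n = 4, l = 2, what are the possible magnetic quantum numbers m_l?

m_l takes every integer from −l to +l. With l = 2 that gives the 5 values -2, -1, 0, 1, 2.

-2, -1, 0, 1, 2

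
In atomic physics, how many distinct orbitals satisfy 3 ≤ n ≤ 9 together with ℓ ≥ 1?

273

Go shell by shell, enumerating (ℓ, m_ℓ) with ℓ ≥ 1:
n=3 → 8; n=4 → 15; n=5 → 24; n=6 → 35; n=7 → 48; n=8 → 63; n=9 → 80.
Total orbitals: 8 + 15 + 24 + 35 + 48 + 63 + 80 = 273.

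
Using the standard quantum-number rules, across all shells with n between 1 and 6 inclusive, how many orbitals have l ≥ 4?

29

Per-shell orbital counts meeting the constraint:
n=5 → 9; n=6 → 20.
Total orbitals: 9 + 20 = 29.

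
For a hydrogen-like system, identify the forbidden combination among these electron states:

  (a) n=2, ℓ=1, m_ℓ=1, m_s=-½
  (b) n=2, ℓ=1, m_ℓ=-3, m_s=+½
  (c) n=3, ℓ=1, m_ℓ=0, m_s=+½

(b) has |m_ℓ| = 3 > ℓ = 1, violating −ℓ ≤ m_ℓ ≤ ℓ.
The remaining sets (a), (c) satisfy all four rules.

(b)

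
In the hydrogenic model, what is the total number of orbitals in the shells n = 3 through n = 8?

Shell n has n² orbitals: 3²=9 + 4²=16 + 5²=25 + 6²=36 + 7²=49 + 8²=64 = 199 orbitals.

199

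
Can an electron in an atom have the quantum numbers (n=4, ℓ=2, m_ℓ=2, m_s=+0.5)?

Valid

n = 4 is a positive integer. ℓ = 2 satisfies 0 ≤ ℓ ≤ n−1 = 3. m_ℓ = 2 lies in the range −ℓ … +ℓ (here −2 … 2). m_s = +1/2 is one of ±1/2.
All four constraints are satisfied.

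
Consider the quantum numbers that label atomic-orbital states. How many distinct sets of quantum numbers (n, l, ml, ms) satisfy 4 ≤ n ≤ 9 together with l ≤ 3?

Per-shell orbital counts meeting the constraint:
n=4 → 16; n=5 → 16; n=6 → 16; n=7 → 16; n=8 → 16; n=9 → 16.
Orbitals: 16 + 16 + 16 + 16 + 16 + 16 = 96. Including both spin states (ms = ±1/2) gives 2 × 96 = 192 states.

192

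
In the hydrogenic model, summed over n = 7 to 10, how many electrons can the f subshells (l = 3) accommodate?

56

An f subshell (l = 3) exists for every n ≥ 4, so shells n = 7, 8, 9, 10 each contribute one — 4 subshells.
Since each f subshell holds 2(2·3+1) = 14 electrons, the total is 4 × 14 = 56.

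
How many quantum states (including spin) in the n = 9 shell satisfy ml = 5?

For n = 9, l ranges over 0 … 8.
Orbitals with ml = 5, by l: l=5 → 1; l=6 → 1; l=7 → 1; l=8 → 1.
Orbitals: 1 + 1 + 1 + 1 = 4. Each orbital carries two spin states, so 4 × 2 = 8 states.

8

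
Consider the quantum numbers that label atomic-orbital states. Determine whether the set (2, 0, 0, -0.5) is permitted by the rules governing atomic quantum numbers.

n = 2 is a positive integer. l = 0 satisfies 0 ≤ l ≤ n−1 = 1. m_l = 0 lies in the range −l … +l (here 0). m_s = -1/2 is one of ±1/2.
All four constraints are satisfied.

Yes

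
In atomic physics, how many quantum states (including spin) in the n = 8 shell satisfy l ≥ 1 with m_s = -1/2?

63

For n = 8, l ranges over 0 … 7.
Orbitals with l ≥ 1, by l: l=1 → 3; l=2 → 5; l=3 → 7; l=4 → 9; l=5 → 11; l=6 → 13; l=7 → 15.
Orbitals: 3 + 5 + 7 + 9 + 11 + 13 + 15 = 63. With m_s fixed to a single value there is one state per orbital, giving 63 states.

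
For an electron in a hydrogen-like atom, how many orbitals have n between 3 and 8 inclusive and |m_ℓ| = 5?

Go shell by shell, enumerating (ℓ, m_ℓ) with |m_ℓ| = 5:
n=6 → 2; n=7 → 4; n=8 → 6.
Total orbitals: 2 + 4 + 6 = 12.

12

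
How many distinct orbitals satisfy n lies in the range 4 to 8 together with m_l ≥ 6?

4

Go shell by shell, enumerating (l, m_l) with m_l ≥ 6:
n=7 → 1; n=8 → 3.
Total orbitals: 1 + 3 = 4.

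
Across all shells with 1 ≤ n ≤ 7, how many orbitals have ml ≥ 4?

Count contributing orbitals for each principal shell:
n=5 → 1; n=6 → 3; n=7 → 6.
Total orbitals: 1 + 3 + 6 = 10.

10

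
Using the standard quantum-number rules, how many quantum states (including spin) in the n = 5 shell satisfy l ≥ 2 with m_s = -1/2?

21

Orbitals with l ≥ 2, by l: l=2 → 5; l=3 → 7; l=4 → 9.
Orbitals: 5 + 7 + 9 = 21. With m_s fixed to a single value there is one state per orbital, giving 21 states.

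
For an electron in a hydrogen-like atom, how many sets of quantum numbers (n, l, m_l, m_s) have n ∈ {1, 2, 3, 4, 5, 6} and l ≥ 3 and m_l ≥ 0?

56

Go shell by shell, enumerating (l, m_l) with l ≥ 3 and m_l ≥ 0:
n=4 → 4; n=5 → 9; n=6 → 15.
Orbitals: 4 + 9 + 15 = 28. Including both spin states (m_s = ±1/2) gives 2 × 28 = 56 states.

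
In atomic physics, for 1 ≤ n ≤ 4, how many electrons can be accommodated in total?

Total orbitals = 1² + 2² + 3² + 4² = 30. Doubling for spin gives 60 electrons.

60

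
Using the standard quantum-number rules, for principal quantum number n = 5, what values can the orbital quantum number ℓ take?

ℓ is an integer with 0 ≤ ℓ ≤ n−1, so for n = 5: ℓ = 0, 1, 2, 3, 4.

0, 1, 2, 3, 4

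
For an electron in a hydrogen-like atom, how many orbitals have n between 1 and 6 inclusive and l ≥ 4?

Count contributing orbitals for each principal shell:
n=5 → 9; n=6 → 20.
Total orbitals: 9 + 20 = 29.

29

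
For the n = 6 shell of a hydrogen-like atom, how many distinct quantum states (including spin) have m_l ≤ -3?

12

With n = 6 the allowed l are 0, 1, …, 5.
The (l, m_l) pairs meeting m_l ≤ -3 give: l=3 → 1; l=4 → 2; l=5 → 3.
Orbitals: 1 + 2 + 3 = 6. Each orbital carries two spin states, so 6 × 2 = 12 states.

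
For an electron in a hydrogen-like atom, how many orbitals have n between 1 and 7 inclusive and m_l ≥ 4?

Per-shell orbital counts meeting the constraint:
n=5 → 1; n=6 → 3; n=7 → 6.
Total orbitals: 1 + 3 + 6 = 10.

10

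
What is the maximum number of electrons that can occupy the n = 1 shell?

2

A shell holds 2n² electrons: 2 × 1² = 2 × 1 = 2.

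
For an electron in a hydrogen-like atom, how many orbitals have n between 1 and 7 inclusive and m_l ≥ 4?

10

Go shell by shell, enumerating (l, m_l) with m_l ≥ 4:
n=5 → 1; n=6 → 3; n=7 → 6.
Total orbitals: 1 + 3 + 6 = 10.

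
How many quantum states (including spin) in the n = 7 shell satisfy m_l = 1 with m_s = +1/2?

Go through l = 0, …, 6 (the values permitted for n = 7).
The (l, m_l) pairs meeting m_l = 1 give: l=1 → 1; l=2 → 1; l=3 → 1; l=4 → 1; l=5 → 1; l=6 → 1.
Orbitals: 1 + 1 + 1 + 1 + 1 + 1 = 6. With m_s fixed to a single value there is one state per orbital, giving 6 states.

6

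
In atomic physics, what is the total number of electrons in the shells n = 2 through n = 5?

Shell n has n² orbitals: 2²=4 + 3²=9 + 4²=16 + 5²=25 = 54 orbitals.
Two spin states per orbital: 2 × 54 = 108 electrons.

108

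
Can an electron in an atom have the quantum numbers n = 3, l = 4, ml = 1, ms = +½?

Not allowed

The orbital quantum number must satisfy 0 ≤ l ≤ n−1. With n = 3 the allowed l values are 0, 1, 2, so l = 4 is out of range.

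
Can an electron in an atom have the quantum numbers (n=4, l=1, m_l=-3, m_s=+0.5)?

Invalid

The magnetic quantum number must satisfy −l ≤ m_l ≤ l. With l = 1, m_l can only be -1, 0, 1, so m_l = -3 is forbidden.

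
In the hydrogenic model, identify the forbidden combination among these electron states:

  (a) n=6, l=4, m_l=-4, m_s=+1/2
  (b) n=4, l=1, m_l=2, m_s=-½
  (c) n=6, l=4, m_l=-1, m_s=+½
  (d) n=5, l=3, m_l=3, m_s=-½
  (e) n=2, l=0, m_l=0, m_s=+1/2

(b) has |m_l| = 2 > l = 1, violating −l ≤ m_l ≤ l.
The remaining sets (a), (c), (d), (e) satisfy all four rules.

(b)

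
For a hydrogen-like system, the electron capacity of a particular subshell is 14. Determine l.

2(2l+1) = 14 ⇒ 2l+1 = 7 ⇒ l = 3.

l = 3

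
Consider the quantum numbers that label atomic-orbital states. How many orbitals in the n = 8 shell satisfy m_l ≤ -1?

The n = 8 shell has l = 0 through 7; check each.
The (l, m_l) pairs meeting m_l ≤ -1 give: l=1 → 1; l=2 → 2; l=3 → 3; l=4 → 4; l=5 → 5; l=6 → 6; l=7 → 7.
Total orbitals: 1 + 2 + 3 + 4 + 5 + 6 + 7 = 28.

28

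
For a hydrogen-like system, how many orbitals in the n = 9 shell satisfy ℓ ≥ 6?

45

Go through ℓ = 0, …, 8 (the values permitted for n = 9).
Orbitals with ℓ ≥ 6, by ℓ: ℓ=6 → 13; ℓ=7 → 15; ℓ=8 → 17.
Total orbitals: 13 + 15 + 17 = 45.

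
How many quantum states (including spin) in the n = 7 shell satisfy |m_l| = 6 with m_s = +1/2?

2

Go through l = 0, …, 6 (the values permitted for n = 7).
Orbitals with |m_l| = 6, by l: l=6 → 2.
Orbitals: 2. With m_s fixed to a single value there is one state per orbital, giving 2 states.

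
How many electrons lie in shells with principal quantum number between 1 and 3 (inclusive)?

Shell n has n² orbitals: 1²=1 + 2²=4 + 3²=9 = 14 orbitals.
Two spin states per orbital: 2 × 14 = 28 electrons.

28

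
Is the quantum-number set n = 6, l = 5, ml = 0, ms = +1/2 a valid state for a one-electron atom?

n = 6 is a positive integer. l = 5 satisfies 0 ≤ l ≤ n−1 = 5. ml = 0 lies in the range −l … +l (here −5 … 5). ms = +1/2 is one of ±1/2.
All four constraints are satisfied.

Allowed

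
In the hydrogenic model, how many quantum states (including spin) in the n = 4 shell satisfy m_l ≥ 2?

6

The n = 4 shell has l = 0 through 3; check each.
The (l, m_l) pairs meeting m_l ≥ 2 give: l=2 → 1; l=3 → 2.
Orbitals: 1 + 2 = 3. Each orbital carries two spin states, so 3 × 2 = 6 states.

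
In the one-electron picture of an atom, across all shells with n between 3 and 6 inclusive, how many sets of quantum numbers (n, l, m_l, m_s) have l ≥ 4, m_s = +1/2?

Per-shell orbital counts meeting the constraint:
n=5 → 9; n=6 → 20.
Orbitals: 9 + 20 = 29. With m_s fixed to +1/2 there is one state per orbital, so 29 states.

29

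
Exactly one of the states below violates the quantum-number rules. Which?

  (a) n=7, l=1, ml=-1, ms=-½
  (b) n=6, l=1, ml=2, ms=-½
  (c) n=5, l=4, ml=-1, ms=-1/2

(b) has |ml| = 2 > l = 1, violating −l ≤ ml ≤ l.
The remaining sets (a), (c) satisfy all four rules.

(b)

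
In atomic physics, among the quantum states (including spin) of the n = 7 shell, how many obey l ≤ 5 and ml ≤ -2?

With n = 7 the allowed l are 0, 1, …, 6.
Per l-value: l=2 → 1; l=3 → 2; l=4 → 3; l=5 → 4.
Orbitals: 1 + 2 + 3 + 4 = 10. Each orbital carries two spin states, so 10 × 2 = 20 states.

20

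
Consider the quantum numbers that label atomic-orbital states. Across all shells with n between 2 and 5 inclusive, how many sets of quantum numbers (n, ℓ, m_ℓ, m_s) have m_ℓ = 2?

12

Go shell by shell, enumerating (ℓ, m_ℓ) with m_ℓ = 2:
n=3 → 1; n=4 → 2; n=5 → 3.
Orbitals: 1 + 2 + 3 = 6. Including both spin states (m_s = ±1/2) gives 2 × 6 = 12 states.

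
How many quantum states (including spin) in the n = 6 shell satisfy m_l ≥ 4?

6

For n = 6, l ranges over 0 … 5.
Contributions: l=4 → 1; l=5 → 2.
Orbitals: 1 + 2 = 3. Each orbital carries two spin states, so 3 × 2 = 6 states.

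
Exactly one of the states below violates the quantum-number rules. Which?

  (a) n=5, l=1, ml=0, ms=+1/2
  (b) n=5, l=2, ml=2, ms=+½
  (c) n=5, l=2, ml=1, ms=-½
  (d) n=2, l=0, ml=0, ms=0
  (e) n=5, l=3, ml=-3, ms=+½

(d) has ms = 0, but an electron's spin must be ±1/2.
The remaining sets (a), (b), (c), (e) satisfy all four rules.

(d)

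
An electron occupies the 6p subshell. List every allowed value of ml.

-1, 0, 1

The 6p subshell has l = 1, and ml takes every integer from −l to +l. With l = 1 that gives the 3 values -1, 0, 1.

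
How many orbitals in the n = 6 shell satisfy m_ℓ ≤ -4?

3

For n = 6, ℓ ranges over 0 … 5.
Orbitals with m_ℓ ≤ -4, by ℓ: ℓ=4 → 1; ℓ=5 → 2.
Total orbitals: 1 + 2 = 3.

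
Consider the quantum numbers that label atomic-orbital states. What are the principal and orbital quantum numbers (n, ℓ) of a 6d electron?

n = 6, ℓ = 2

The leading integer gives n = 6; the letter 'd' means ℓ = 2.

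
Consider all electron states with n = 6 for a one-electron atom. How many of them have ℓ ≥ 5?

Go through ℓ = 0, …, 5 (the values permitted for n = 6).
Orbitals with ℓ ≥ 5, by ℓ: ℓ=5 → 11.
Orbitals: 11. Each orbital carries two spin states, so 11 × 2 = 22 states.

22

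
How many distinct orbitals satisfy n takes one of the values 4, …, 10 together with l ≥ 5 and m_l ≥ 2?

80

Count contributing orbitals for each principal shell:
n=6 → 4; n=7 → 9; n=8 → 15; n=9 → 22; n=10 → 30.
Total orbitals: 4 + 9 + 15 + 22 + 30 = 80.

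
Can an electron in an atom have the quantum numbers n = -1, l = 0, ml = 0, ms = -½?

Invalid

The principal quantum number must be a positive integer (n ≥ 1), but here n = -1.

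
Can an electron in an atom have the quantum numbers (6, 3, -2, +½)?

Yes

n = 6 is a positive integer. l = 3 satisfies 0 ≤ l ≤ n−1 = 5. ml = -2 lies in the range −l … +l (here −3 … 3). ms = +1/2 is one of ±1/2.
All four constraints are satisfied.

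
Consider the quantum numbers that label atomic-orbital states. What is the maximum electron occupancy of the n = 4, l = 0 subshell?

2

A subshell with l = 0 has 2l+1 = 1 orbital, each holding 2 electrons (spin ±1/2), so 1 × 2 = 2.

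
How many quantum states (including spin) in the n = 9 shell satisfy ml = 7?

Go through l = 0, …, 8 (the values permitted for n = 9).
The (l, ml) pairs meeting ml = 7 give: l=7 → 1; l=8 → 1.
Orbitals: 1 + 1 = 2. Each orbital carries two spin states, so 2 × 2 = 4 states.

4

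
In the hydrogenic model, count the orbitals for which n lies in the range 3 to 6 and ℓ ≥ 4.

Treat each shell separately and count matching orbitals:
n=5 → 9; n=6 → 20.
Total orbitals: 9 + 20 = 29.

29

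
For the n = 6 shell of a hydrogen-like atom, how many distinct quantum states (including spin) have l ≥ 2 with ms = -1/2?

32

With n = 6 the allowed l are 0, 1, …, 5.
The (l, ml) pairs meeting l ≥ 2 give: l=2 → 5; l=3 → 7; l=4 → 9; l=5 → 11.
Orbitals: 5 + 7 + 9 + 11 = 32. With ms fixed to a single value there is one state per orbital, giving 32 states.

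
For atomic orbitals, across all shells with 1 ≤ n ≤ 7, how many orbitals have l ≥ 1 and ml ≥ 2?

For each n in the range, tally the orbitals obeying l ≥ 1 and ml ≥ 2:
n=3 → 1; n=4 → 3; n=5 → 6; n=6 → 10; n=7 → 15.
Total orbitals: 1 + 3 + 6 + 10 + 15 = 35.

35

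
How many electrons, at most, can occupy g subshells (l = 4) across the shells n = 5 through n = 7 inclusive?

54

A g subshell (l = 4) exists for every n ≥ 5, so shells n = 5, 6, 7 each contribute one — 3 subshells.
Since each g subshell holds 2(2·4+1) = 18 electrons, the total is 3 × 18 = 54.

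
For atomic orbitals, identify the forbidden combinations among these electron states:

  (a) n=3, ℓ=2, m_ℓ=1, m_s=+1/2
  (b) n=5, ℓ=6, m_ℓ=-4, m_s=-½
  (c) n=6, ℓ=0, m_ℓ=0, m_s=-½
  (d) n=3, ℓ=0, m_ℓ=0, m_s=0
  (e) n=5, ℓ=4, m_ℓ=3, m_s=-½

(b) and (d)

(b) has ℓ = 6 ≥ n = 5, violating 0 ≤ ℓ ≤ n−1.
(d) has m_s = 0, but an electron's spin must be ±1/2.
The remaining sets (a), (c), (e) satisfy all four rules.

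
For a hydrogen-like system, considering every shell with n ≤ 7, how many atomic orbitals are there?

140

Total orbitals = 1² + 2² + 3² + 4² + 5² + 6² + 7² = 140.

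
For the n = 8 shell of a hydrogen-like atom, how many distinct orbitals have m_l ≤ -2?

The n = 8 shell has l = 0 through 7; check each.
The (l, m_l) pairs meeting m_l ≤ -2 give: l=2 → 1; l=3 → 2; l=4 → 3; l=5 → 4; l=6 → 5; l=7 → 6.
Total orbitals: 1 + 2 + 3 + 4 + 5 + 6 = 21.

21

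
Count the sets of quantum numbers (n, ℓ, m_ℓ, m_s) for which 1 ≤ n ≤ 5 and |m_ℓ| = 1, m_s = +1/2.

20

For each n in the range, tally the orbitals obeying |m_ℓ| = 1:
n=2 → 2; n=3 → 4; n=4 → 6; n=5 → 8.
Orbitals: 2 + 4 + 6 + 8 = 20. With m_s fixed to +1/2 there is one state per orbital, so 20 states.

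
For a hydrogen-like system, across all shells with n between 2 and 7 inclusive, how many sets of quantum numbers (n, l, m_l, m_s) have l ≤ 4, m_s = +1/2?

Treat each shell separately and count matching orbitals:
n=2 → 4; n=3 → 9; n=4 → 16; n=5 → 25; n=6 → 25; n=7 → 25.
Orbitals: 4 + 9 + 16 + 25 + 25 + 25 = 104. With m_s fixed to +1/2 there is one state per orbital, so 104 states.

104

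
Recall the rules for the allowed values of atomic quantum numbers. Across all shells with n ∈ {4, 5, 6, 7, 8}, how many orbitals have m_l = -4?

10

Count contributing orbitals for each principal shell:
n=5 → 1; n=6 → 2; n=7 → 3; n=8 → 4.
Total orbitals: 1 + 2 + 3 + 4 = 10.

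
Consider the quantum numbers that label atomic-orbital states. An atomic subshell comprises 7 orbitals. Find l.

l = 3

2l+1 = 7 gives l = 3.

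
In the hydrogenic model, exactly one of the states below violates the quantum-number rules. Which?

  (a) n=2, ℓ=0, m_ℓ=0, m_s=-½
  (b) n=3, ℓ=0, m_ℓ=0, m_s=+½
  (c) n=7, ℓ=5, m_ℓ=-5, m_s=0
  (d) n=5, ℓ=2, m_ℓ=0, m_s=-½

(c)

(c) has m_s = 0, but an electron's spin must be ±1/2.
The remaining sets (a), (b), (d) satisfy all four rules.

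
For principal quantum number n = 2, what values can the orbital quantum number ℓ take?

0, 1

ℓ is an integer with 0 ≤ ℓ ≤ n−1, so for n = 2: ℓ = 0, 1.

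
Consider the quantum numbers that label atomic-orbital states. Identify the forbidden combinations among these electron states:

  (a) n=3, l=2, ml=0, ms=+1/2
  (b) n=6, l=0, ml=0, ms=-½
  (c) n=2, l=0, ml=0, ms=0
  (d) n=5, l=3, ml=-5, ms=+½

(c) and (d)

(c) has ms = 0, but an electron's spin must be ±1/2.
(d) has |ml| = 5 > l = 3, violating −l ≤ ml ≤ l.
The remaining sets (a), (b) satisfy all four rules.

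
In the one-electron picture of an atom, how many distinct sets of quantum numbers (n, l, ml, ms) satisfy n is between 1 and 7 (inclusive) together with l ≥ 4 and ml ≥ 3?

32

Per-shell orbital counts meeting the constraint:
n=5 → 2; n=6 → 5; n=7 → 9.
Orbitals: 2 + 5 + 9 = 16. Including both spin states (ms = ±1/2) gives 2 × 16 = 32 states.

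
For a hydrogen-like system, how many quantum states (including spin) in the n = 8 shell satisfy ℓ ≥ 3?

Orbitals with ℓ ≥ 3, by ℓ: ℓ=3 → 7; ℓ=4 → 9; ℓ=5 → 11; ℓ=6 → 13; ℓ=7 → 15.
Orbitals: 7 + 9 + 11 + 13 + 15 = 55. Each orbital carries two spin states, so 55 × 2 = 110 states.

110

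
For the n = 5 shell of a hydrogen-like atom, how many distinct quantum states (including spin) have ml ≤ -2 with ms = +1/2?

6

Go through l = 0, …, 4 (the values permitted for n = 5).
The (l, ml) pairs meeting ml ≤ -2 give: l=2 → 1; l=3 → 2; l=4 → 3.
Orbitals: 1 + 2 + 3 = 6. With ms fixed to a single value there is one state per orbital, giving 6 states.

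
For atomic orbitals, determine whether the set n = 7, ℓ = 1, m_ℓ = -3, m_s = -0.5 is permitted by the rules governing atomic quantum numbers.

The magnetic quantum number must satisfy −ℓ ≤ m_ℓ ≤ ℓ. With ℓ = 1, m_ℓ can only be -1, 0, 1, so m_ℓ = -3 is forbidden.

Not allowed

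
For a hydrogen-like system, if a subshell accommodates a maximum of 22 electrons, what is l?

l = 5

2(2l+1) = 22 ⇒ 2l+1 = 11 ⇒ l = 5.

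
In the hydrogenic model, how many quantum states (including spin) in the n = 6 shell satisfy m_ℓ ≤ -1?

30

Contributions: ℓ=1 → 1; ℓ=2 → 2; ℓ=3 → 3; ℓ=4 → 4; ℓ=5 → 5.
Orbitals: 1 + 2 + 3 + 4 + 5 = 15. Each orbital carries two spin states, so 15 × 2 = 30 states.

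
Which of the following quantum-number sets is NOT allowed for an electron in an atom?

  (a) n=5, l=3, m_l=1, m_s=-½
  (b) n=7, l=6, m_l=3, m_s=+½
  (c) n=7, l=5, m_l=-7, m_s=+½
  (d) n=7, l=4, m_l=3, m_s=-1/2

(c) has |m_l| = 7 > l = 5, violating −l ≤ m_l ≤ l.
The remaining sets (a), (b), (d) satisfy all four rules.

(c)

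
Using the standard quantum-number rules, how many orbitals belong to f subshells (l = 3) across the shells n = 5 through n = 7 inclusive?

21

An f subshell (l = 3) exists for every n ≥ 4, so shells n = 5, 6, 7 each contribute one — 3 subshells.
Since each f subshell has 2·3+1 = 7 orbitals, the total is 3 × 7 = 21.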